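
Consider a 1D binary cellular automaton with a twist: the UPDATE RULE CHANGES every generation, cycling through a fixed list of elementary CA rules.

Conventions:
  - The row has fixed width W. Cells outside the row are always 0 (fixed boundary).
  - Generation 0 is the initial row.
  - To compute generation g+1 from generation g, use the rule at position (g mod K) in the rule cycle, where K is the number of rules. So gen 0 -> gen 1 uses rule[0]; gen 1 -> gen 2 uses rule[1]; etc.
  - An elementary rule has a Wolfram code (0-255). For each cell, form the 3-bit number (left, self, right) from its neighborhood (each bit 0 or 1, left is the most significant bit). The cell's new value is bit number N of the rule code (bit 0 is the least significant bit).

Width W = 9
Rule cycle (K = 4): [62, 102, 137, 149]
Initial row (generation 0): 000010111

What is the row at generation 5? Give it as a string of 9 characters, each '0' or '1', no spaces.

Answer: 100110011

Derivation:
Gen 0: 000010111
Gen 1 (rule 62): 000111100
Gen 2 (rule 102): 001000100
Gen 3 (rule 137): 100010001
Gen 4 (rule 149): 111011101
Gen 5 (rule 62): 100110011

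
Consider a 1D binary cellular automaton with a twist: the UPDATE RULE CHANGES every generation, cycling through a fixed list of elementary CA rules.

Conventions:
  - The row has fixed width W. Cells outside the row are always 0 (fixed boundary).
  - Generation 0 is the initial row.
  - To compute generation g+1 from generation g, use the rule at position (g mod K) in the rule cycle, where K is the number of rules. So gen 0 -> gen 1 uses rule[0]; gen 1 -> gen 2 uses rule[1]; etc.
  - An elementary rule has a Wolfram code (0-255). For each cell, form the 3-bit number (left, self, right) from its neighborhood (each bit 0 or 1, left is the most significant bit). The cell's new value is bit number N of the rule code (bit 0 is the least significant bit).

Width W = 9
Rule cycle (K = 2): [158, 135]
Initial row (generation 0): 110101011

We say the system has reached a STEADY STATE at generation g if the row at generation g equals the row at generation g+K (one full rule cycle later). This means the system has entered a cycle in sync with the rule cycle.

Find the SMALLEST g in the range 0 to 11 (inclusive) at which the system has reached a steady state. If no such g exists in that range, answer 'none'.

Gen 0: 110101011
Gen 1 (rule 158): 100101010
Gen 2 (rule 135): 101101010
Gen 3 (rule 158): 101001011
Gen 4 (rule 135): 101011000
Gen 5 (rule 158): 101010100
Gen 6 (rule 135): 101010101
Gen 7 (rule 158): 101010101
Gen 8 (rule 135): 101010101
Gen 9 (rule 158): 101010101
Gen 10 (rule 135): 101010101
Gen 11 (rule 158): 101010101
Gen 12 (rule 135): 101010101
Gen 13 (rule 158): 101010101

Answer: 6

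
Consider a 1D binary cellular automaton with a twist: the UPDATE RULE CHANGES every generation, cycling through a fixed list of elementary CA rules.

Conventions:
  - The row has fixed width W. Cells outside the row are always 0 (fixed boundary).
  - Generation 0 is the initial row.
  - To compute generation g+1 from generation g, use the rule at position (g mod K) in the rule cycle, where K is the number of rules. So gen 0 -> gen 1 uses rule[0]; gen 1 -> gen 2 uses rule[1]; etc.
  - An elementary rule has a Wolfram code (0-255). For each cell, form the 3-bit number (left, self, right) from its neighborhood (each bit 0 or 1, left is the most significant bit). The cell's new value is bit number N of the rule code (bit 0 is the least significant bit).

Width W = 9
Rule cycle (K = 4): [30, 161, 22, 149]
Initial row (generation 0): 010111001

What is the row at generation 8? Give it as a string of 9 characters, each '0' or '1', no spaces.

Answer: 100011101

Derivation:
Gen 0: 010111001
Gen 1 (rule 30): 110100111
Gen 2 (rule 161): 001000010
Gen 3 (rule 22): 011100111
Gen 4 (rule 149): 001010010
Gen 5 (rule 30): 011011111
Gen 6 (rule 161): 000101110
Gen 7 (rule 22): 001100001
Gen 8 (rule 149): 100011101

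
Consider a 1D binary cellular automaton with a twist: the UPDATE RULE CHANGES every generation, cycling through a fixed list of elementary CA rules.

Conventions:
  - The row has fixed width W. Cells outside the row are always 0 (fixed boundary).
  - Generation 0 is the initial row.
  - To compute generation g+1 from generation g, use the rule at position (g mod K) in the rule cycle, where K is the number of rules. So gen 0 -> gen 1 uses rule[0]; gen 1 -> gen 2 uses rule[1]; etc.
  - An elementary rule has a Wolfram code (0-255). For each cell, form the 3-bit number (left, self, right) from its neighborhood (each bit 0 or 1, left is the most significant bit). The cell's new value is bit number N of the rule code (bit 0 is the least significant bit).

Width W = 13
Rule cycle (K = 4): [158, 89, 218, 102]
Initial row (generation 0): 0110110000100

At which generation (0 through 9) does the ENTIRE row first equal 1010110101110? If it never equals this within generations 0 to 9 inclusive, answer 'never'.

Gen 0: 0110110000100
Gen 1 (rule 158): 1100101001110
Gen 2 (rule 89): 1110000101011
Gen 3 (rule 218): 1111001000011
Gen 4 (rule 102): 0001011000101
Gen 5 (rule 158): 0011010101101
Gen 6 (rule 89): 1011000001100
Gen 7 (rule 218): 0011100011110
Gen 8 (rule 102): 0100100100010
Gen 9 (rule 158): 1111111110111

Answer: never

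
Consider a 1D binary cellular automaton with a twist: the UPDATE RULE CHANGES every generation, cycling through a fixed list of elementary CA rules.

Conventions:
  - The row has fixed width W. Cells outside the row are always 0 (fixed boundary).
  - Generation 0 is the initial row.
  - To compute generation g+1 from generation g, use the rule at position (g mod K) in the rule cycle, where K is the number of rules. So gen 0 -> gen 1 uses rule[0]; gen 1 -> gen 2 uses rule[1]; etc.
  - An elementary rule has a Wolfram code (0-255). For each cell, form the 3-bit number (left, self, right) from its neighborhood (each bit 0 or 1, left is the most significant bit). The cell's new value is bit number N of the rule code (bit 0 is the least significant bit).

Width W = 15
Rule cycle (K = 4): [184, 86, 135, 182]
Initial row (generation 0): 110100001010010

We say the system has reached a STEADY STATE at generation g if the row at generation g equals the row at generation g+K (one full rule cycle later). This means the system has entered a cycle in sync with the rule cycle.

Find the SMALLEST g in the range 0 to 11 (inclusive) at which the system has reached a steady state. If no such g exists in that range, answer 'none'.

Gen 0: 110100001010010
Gen 1 (rule 184): 101010000101001
Gen 2 (rule 86): 101011001101111
Gen 3 (rule 135): 101000010000110
Gen 4 (rule 182): 111100111001001
Gen 5 (rule 184): 111010110100100
Gen 6 (rule 86): 001010010111110
Gen 7 (rule 135): 111010110011100
Gen 8 (rule 182): 010111001101010
Gen 9 (rule 184): 001110101010101
Gen 10 (rule 86): 010010101010101
Gen 11 (rule 135): 110110101010101
Gen 12 (rule 182): 001001111111111
Gen 13 (rule 184): 000101111111110
Gen 14 (rule 86): 001100000000011
Gen 15 (rule 135): 110001111111100

Answer: none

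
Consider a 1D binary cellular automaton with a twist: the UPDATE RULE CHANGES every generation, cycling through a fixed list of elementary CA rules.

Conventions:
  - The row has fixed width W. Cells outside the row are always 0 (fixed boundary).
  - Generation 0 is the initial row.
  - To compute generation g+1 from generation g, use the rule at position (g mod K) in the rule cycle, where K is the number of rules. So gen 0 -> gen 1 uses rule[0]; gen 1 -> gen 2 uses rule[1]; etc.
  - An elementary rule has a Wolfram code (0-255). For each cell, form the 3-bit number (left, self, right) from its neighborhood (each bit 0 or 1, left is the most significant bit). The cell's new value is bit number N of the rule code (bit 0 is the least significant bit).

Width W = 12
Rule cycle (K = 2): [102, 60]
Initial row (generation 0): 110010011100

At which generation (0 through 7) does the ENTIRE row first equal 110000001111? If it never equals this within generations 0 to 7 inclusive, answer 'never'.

Gen 0: 110010011100
Gen 1 (rule 102): 010110100100
Gen 2 (rule 60): 011101110110
Gen 3 (rule 102): 100110011010
Gen 4 (rule 60): 110101010111
Gen 5 (rule 102): 011111111001
Gen 6 (rule 60): 010000000101
Gen 7 (rule 102): 110000001111

Answer: 7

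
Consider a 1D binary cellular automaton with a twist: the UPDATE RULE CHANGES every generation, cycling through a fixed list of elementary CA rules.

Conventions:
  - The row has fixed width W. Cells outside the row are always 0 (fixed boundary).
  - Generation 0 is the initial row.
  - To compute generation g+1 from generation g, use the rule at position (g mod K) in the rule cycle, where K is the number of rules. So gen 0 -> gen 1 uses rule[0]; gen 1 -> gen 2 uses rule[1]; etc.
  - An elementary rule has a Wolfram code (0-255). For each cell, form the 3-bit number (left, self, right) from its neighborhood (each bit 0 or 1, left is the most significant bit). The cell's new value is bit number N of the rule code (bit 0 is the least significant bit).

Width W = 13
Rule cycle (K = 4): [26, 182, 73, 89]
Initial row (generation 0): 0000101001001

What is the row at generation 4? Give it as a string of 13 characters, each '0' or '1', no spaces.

Gen 0: 0000101001001
Gen 1 (rule 26): 0001000110110
Gen 2 (rule 182): 0011101001001
Gen 3 (rule 73): 1010100000000
Gen 4 (rule 89): 0000011111111

Answer: 0000011111111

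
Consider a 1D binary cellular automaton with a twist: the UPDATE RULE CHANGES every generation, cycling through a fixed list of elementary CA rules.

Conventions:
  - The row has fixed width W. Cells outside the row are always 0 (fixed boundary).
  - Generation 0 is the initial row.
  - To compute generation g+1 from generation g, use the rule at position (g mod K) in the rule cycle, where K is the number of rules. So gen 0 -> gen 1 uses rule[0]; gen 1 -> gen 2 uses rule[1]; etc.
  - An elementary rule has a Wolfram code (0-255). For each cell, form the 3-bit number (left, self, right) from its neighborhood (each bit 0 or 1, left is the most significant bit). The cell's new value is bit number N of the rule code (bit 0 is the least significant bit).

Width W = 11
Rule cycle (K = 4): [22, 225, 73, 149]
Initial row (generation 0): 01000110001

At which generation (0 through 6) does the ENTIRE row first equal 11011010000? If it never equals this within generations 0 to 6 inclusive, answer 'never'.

Answer: 5

Derivation:
Gen 0: 01000110001
Gen 1 (rule 22): 11101001011
Gen 2 (rule 225): 01110000101
Gen 3 (rule 73): 01010110000
Gen 4 (rule 149): 01010001111
Gen 5 (rule 22): 11011010000
Gen 6 (rule 225): 01101100111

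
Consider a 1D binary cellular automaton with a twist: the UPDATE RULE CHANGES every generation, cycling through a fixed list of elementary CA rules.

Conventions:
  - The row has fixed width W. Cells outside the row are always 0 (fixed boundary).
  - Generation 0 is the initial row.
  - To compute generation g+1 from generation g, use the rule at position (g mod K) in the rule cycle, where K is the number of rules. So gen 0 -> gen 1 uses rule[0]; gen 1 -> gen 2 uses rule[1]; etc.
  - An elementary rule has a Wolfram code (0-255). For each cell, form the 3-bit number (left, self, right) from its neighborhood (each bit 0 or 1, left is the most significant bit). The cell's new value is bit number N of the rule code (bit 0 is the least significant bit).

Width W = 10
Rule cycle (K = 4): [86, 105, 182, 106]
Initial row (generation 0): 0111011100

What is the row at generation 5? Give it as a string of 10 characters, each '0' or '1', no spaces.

Gen 0: 0111011100
Gen 1 (rule 86): 1001000110
Gen 2 (rule 105): 0000010110
Gen 3 (rule 182): 0000111001
Gen 4 (rule 106): 0001101010
Gen 5 (rule 86): 0010101011

Answer: 0010101011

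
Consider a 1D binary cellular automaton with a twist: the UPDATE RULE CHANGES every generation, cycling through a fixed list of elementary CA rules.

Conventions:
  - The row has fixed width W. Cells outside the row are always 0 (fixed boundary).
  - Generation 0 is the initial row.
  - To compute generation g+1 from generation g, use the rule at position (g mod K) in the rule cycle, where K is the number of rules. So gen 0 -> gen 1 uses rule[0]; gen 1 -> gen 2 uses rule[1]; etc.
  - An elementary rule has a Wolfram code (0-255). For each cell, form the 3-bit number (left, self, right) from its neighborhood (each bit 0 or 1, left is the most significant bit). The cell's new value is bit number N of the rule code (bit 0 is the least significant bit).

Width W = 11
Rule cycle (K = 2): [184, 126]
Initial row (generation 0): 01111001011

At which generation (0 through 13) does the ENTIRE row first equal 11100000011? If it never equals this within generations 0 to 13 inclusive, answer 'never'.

Gen 0: 01111001011
Gen 1 (rule 184): 01110100110
Gen 2 (rule 126): 11011111111
Gen 3 (rule 184): 10111111110
Gen 4 (rule 126): 11100000011
Gen 5 (rule 184): 11010000010
Gen 6 (rule 126): 11111000111
Gen 7 (rule 184): 11110100110
Gen 8 (rule 126): 10011111111
Gen 9 (rule 184): 01011111110
Gen 10 (rule 126): 11110000011
Gen 11 (rule 184): 11101000010
Gen 12 (rule 126): 10111100111
Gen 13 (rule 184): 01111010110

Answer: 4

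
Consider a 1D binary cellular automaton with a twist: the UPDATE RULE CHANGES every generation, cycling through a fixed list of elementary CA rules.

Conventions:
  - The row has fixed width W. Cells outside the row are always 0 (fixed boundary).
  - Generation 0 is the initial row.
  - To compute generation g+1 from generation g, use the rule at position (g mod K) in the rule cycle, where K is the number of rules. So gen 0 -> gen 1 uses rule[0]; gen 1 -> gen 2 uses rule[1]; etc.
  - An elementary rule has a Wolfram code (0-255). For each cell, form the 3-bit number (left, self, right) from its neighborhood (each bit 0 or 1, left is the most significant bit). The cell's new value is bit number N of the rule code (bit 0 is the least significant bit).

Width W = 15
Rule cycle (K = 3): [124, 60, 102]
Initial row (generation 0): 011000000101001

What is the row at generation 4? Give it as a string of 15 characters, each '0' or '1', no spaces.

Answer: 111111001110111

Derivation:
Gen 0: 011000000101001
Gen 1 (rule 124): 011100000111101
Gen 2 (rule 60): 010010000100011
Gen 3 (rule 102): 110110001100101
Gen 4 (rule 124): 111111001110111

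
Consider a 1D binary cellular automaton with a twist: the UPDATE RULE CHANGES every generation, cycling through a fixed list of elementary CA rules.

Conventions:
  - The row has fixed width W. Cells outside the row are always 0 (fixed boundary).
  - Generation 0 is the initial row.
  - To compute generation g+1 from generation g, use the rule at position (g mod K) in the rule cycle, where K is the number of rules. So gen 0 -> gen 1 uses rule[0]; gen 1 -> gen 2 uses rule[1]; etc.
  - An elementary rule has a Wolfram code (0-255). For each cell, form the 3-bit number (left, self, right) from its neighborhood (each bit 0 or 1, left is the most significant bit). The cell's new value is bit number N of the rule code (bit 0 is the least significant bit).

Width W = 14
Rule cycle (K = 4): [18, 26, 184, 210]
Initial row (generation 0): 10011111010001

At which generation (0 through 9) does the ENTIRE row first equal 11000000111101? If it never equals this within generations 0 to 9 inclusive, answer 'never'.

Answer: never

Derivation:
Gen 0: 10011111010001
Gen 1 (rule 18): 01100000001010
Gen 2 (rule 26): 11010000010001
Gen 3 (rule 184): 10101000001000
Gen 4 (rule 210): 00000100010100
Gen 5 (rule 18): 00001010100010
Gen 6 (rule 26): 00010000010101
Gen 7 (rule 184): 00001000001010
Gen 8 (rule 210): 00010100010001
Gen 9 (rule 18): 00100010101010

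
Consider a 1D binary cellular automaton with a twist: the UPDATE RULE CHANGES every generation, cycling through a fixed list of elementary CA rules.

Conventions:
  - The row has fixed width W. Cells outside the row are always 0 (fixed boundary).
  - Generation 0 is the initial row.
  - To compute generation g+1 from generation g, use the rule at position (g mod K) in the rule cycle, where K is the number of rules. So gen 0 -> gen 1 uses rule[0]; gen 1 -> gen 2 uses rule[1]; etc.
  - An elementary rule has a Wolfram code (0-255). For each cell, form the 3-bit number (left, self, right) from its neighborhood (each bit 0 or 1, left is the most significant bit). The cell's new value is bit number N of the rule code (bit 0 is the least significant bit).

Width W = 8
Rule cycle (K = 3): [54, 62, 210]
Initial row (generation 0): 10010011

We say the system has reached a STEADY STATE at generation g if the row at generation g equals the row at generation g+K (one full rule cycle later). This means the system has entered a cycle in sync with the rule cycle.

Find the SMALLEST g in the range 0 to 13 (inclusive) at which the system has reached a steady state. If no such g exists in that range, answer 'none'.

Answer: none

Derivation:
Gen 0: 10010011
Gen 1 (rule 54): 11111100
Gen 2 (rule 62): 10000010
Gen 3 (rule 210): 01000101
Gen 4 (rule 54): 11101111
Gen 5 (rule 62): 10011000
Gen 6 (rule 210): 01101100
Gen 7 (rule 54): 10010010
Gen 8 (rule 62): 11111111
Gen 9 (rule 210): 01111111
Gen 10 (rule 54): 10000000
Gen 11 (rule 62): 11000000
Gen 12 (rule 210): 01100000
Gen 13 (rule 54): 10010000
Gen 14 (rule 62): 11111000
Gen 15 (rule 210): 01111100
Gen 16 (rule 54): 10000010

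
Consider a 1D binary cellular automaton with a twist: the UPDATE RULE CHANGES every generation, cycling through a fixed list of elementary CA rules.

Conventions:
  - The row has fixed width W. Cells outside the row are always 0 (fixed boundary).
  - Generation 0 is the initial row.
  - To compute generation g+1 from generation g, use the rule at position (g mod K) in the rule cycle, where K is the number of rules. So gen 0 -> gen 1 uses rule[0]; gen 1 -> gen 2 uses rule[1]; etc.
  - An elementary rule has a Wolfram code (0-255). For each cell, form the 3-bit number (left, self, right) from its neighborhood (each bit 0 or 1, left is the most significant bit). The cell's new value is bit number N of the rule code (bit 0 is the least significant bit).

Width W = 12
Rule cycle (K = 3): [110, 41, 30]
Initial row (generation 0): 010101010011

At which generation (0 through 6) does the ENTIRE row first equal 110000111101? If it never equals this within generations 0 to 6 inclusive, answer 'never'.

Gen 0: 010101010011
Gen 1 (rule 110): 111111110111
Gen 2 (rule 41): 100000001100
Gen 3 (rule 30): 110000011010
Gen 4 (rule 110): 110000111110
Gen 5 (rule 41): 100110100000
Gen 6 (rule 30): 111100110000

Answer: never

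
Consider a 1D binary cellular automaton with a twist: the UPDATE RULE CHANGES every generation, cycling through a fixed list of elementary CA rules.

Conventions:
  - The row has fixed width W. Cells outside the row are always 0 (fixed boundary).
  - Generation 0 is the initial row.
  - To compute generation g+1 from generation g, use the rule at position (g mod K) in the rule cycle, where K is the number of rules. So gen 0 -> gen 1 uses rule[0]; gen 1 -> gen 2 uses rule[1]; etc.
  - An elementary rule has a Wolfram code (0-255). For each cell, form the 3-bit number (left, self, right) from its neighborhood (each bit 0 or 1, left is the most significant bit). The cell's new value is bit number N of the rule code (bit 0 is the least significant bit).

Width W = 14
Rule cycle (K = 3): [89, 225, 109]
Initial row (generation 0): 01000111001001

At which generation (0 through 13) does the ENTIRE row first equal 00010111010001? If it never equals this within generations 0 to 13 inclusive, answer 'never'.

Answer: 7

Derivation:
Gen 0: 01000111001001
Gen 1 (rule 89): 00110101100100
Gen 2 (rule 225): 10011010100001
Gen 3 (rule 109): 10011111101101
Gen 4 (rule 89): 01010000101100
Gen 5 (rule 225): 00100110010101
Gen 6 (rule 109): 10100110011111
Gen 7 (rule 89): 00010111010001
Gen 8 (rule 225): 11001011100100
Gen 9 (rule 109): 11001110100101
Gen 10 (rule 89): 11101010010000
Gen 11 (rule 225): 01110100000111
Gen 12 (rule 109): 01011101110101
Gen 13 (rule 89): 00010101010000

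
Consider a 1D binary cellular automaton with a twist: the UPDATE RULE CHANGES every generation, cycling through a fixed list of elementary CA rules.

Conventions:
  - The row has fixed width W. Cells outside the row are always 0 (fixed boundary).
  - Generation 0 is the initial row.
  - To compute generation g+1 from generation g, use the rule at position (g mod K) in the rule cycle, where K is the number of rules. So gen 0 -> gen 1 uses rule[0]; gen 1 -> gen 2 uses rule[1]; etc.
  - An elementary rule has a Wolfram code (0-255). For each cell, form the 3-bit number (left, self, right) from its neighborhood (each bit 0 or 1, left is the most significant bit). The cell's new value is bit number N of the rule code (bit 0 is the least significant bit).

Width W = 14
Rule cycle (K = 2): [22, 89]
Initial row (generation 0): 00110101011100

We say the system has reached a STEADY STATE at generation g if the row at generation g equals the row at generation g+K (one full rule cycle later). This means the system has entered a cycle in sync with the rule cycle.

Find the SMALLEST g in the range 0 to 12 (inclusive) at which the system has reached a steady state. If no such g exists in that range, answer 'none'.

Answer: 11

Derivation:
Gen 0: 00110101011100
Gen 1 (rule 22): 01000101000010
Gen 2 (rule 89): 00110000111001
Gen 3 (rule 22): 01001001000111
Gen 4 (rule 89): 00100100110101
Gen 5 (rule 22): 01111111000101
Gen 6 (rule 89): 01000001110000
Gen 7 (rule 22): 11100010001000
Gen 8 (rule 89): 10111001100111
Gen 9 (rule 22): 10000110011000
Gen 10 (rule 89): 01110111011111
Gen 11 (rule 22): 10000000000000
Gen 12 (rule 89): 01111111111111
Gen 13 (rule 22): 10000000000000
Gen 14 (rule 89): 01111111111111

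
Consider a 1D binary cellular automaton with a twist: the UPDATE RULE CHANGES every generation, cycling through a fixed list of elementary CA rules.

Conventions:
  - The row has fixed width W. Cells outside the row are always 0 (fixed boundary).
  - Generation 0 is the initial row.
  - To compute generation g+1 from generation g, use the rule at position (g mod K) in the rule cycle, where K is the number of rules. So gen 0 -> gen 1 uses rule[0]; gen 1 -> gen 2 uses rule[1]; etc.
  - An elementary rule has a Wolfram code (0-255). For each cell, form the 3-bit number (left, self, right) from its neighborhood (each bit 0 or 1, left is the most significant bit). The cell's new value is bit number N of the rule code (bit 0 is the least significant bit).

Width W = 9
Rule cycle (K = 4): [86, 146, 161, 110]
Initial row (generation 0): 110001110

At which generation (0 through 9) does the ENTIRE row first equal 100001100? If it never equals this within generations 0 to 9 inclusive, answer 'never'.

Gen 0: 110001110
Gen 1 (rule 86): 011010011
Gen 2 (rule 146): 100001100
Gen 3 (rule 161): 001100001
Gen 4 (rule 110): 011100011
Gen 5 (rule 86): 100110101
Gen 6 (rule 146): 011000000
Gen 7 (rule 161): 000011111
Gen 8 (rule 110): 000110001
Gen 9 (rule 86): 001011011

Answer: 2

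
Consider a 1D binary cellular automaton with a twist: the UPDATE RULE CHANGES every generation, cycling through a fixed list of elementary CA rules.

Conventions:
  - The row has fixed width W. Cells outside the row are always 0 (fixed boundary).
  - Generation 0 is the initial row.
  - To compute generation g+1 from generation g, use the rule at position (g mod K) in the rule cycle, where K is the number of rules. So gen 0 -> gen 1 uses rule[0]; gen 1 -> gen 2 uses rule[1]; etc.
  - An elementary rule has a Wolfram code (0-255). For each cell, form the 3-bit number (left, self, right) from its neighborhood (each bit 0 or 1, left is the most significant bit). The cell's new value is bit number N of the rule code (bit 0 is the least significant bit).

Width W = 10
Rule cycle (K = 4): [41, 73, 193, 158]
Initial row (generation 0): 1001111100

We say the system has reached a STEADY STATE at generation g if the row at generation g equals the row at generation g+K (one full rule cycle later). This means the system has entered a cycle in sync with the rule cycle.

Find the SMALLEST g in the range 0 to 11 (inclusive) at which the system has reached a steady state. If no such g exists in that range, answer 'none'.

Answer: 8

Derivation:
Gen 0: 1001111100
Gen 1 (rule 41): 0001000001
Gen 2 (rule 73): 1100011100
Gen 3 (rule 193): 0101001101
Gen 4 (rule 158): 1101111001
Gen 5 (rule 41): 1011000000
Gen 6 (rule 73): 0011011111
Gen 7 (rule 193): 1001001111
Gen 8 (rule 158): 1111111110
Gen 9 (rule 41): 1000000000
Gen 10 (rule 73): 0011111111
Gen 11 (rule 193): 1001111111
Gen 12 (rule 158): 1111111110
Gen 13 (rule 41): 1000000000
Gen 14 (rule 73): 0011111111
Gen 15 (rule 193): 1001111111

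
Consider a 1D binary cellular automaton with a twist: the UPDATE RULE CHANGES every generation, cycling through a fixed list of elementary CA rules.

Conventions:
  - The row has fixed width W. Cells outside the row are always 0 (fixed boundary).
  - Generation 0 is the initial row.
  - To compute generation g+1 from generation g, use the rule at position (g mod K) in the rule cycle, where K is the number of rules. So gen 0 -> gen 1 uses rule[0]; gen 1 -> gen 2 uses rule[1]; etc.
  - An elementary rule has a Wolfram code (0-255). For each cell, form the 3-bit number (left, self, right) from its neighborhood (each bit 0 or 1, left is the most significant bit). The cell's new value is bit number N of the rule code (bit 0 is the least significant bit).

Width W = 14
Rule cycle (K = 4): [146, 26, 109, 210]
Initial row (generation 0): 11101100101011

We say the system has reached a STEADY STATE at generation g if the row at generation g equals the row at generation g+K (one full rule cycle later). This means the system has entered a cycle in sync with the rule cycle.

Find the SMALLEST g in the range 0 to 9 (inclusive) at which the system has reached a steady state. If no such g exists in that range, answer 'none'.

Gen 0: 11101100101011
Gen 1 (rule 146): 01000011000000
Gen 2 (rule 26): 10100110100000
Gen 3 (rule 109): 11100111101111
Gen 4 (rule 210): 01111011100111
Gen 5 (rule 146): 10110001011010
Gen 6 (rule 26): 00101010010001
Gen 7 (rule 109): 10111110010101
Gen 8 (rule 210): 00011111100000
Gen 9 (rule 146): 00101111010000
Gen 10 (rule 26): 01001000001000
Gen 11 (rule 109): 01001011101011
Gen 12 (rule 210): 10110001100001
Gen 13 (rule 146): 00001010010010

Answer: none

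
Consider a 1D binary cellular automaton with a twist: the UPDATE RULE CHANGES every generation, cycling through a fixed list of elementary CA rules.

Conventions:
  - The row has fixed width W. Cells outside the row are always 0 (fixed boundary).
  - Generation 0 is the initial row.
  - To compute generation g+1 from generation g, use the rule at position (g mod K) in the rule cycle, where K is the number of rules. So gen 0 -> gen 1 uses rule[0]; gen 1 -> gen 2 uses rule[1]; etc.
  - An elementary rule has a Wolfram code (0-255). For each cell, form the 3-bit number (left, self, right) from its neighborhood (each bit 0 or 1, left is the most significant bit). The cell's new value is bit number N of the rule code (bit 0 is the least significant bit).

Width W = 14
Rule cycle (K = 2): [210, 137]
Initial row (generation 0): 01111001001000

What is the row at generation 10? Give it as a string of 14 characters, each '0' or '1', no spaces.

Answer: 11100011100110

Derivation:
Gen 0: 01111001001000
Gen 1 (rule 210): 10111110110100
Gen 2 (rule 137): 00111100100001
Gen 3 (rule 210): 01011111010010
Gen 4 (rule 137): 00011110000000
Gen 5 (rule 210): 00101111000000
Gen 6 (rule 137): 10001110011111
Gen 7 (rule 210): 01010111101111
Gen 8 (rule 137): 00000111001110
Gen 9 (rule 210): 00001011110111
Gen 10 (rule 137): 11100011100110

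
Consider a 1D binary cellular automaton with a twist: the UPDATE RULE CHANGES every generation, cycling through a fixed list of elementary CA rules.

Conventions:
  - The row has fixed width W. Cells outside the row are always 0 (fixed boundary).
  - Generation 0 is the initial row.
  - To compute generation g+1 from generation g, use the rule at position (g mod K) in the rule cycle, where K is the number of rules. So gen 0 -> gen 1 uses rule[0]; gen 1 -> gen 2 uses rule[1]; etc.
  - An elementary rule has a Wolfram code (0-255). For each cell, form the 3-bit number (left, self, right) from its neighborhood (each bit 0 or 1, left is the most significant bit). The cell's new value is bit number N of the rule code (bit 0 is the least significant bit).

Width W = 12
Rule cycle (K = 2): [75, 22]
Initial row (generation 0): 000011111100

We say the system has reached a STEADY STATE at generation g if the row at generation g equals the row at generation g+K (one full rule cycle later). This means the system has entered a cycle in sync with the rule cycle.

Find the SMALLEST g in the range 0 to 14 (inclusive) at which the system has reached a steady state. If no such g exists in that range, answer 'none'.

Answer: 6

Derivation:
Gen 0: 000011111100
Gen 1 (rule 75): 111110000101
Gen 2 (rule 22): 000001001101
Gen 3 (rule 75): 111110011100
Gen 4 (rule 22): 000001100010
Gen 5 (rule 75): 111111101100
Gen 6 (rule 22): 000000000010
Gen 7 (rule 75): 111111111100
Gen 8 (rule 22): 000000000010
Gen 9 (rule 75): 111111111100
Gen 10 (rule 22): 000000000010
Gen 11 (rule 75): 111111111100
Gen 12 (rule 22): 000000000010
Gen 13 (rule 75): 111111111100
Gen 14 (rule 22): 000000000010
Gen 15 (rule 75): 111111111100
Gen 16 (rule 22): 000000000010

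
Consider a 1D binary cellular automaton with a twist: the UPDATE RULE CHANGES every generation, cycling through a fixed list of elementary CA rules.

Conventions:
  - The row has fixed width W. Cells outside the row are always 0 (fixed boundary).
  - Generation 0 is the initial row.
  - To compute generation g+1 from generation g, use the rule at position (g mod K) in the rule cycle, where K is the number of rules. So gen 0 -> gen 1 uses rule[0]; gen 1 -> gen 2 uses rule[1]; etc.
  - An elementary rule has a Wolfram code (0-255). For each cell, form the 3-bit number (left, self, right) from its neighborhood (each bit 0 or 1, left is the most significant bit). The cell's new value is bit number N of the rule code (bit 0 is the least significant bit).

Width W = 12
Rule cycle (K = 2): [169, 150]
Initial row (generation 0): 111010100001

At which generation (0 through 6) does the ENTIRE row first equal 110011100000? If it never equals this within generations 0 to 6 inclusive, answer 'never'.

Gen 0: 111010100001
Gen 1 (rule 169): 110101001100
Gen 2 (rule 150): 000101110010
Gen 3 (rule 169): 110011100000
Gen 4 (rule 150): 001101010000
Gen 5 (rule 169): 101010100111
Gen 6 (rule 150): 101010111010

Answer: 3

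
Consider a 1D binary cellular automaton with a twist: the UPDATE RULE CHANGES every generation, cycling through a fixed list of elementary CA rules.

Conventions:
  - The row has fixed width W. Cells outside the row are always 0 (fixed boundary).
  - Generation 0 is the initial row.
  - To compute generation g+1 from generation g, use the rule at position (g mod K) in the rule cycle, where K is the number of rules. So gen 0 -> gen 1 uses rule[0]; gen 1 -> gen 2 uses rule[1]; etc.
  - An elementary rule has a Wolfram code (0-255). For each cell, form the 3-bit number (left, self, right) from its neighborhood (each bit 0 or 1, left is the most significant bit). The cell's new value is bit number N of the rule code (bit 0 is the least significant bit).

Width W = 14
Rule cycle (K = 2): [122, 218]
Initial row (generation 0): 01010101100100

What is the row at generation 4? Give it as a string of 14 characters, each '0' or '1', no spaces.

Gen 0: 01010101100100
Gen 1 (rule 122): 10101011111010
Gen 2 (rule 218): 00000011111001
Gen 3 (rule 122): 00000110001110
Gen 4 (rule 218): 00001111011111

Answer: 00001111011111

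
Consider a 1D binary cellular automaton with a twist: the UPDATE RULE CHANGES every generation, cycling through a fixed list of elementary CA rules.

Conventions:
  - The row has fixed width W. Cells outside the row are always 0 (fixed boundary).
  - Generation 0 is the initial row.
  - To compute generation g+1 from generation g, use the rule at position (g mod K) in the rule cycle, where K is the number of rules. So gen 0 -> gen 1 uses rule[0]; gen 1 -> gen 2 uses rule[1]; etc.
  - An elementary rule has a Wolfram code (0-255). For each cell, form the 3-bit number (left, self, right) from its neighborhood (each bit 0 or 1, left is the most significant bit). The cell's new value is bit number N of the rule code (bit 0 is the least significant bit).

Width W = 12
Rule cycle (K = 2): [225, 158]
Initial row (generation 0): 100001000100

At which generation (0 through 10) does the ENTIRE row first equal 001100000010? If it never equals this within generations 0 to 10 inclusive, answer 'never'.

Answer: 9

Derivation:
Gen 0: 100001000100
Gen 1 (rule 225): 001100010001
Gen 2 (rule 158): 011010111011
Gen 3 (rule 225): 001101011101
Gen 4 (rule 158): 011001011001
Gen 5 (rule 225): 001000101000
Gen 6 (rule 158): 011101101100
Gen 7 (rule 225): 001110110101
Gen 8 (rule 158): 011100100101
Gen 9 (rule 225): 001100000010
Gen 10 (rule 158): 011010000111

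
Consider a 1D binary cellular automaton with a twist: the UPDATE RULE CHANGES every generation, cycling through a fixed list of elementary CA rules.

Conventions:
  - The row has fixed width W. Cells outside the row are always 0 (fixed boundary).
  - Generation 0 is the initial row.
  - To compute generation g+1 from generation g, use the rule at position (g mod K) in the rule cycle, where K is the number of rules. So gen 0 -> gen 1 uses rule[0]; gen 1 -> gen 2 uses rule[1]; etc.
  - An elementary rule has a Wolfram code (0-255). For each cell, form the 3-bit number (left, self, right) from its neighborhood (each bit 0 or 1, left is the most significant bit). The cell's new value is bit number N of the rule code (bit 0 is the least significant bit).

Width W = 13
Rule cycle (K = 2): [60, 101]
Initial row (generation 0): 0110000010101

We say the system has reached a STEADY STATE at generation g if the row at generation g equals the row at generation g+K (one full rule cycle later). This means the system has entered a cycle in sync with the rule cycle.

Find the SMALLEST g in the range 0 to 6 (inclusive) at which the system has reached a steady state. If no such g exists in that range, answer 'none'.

Answer: none

Derivation:
Gen 0: 0110000010101
Gen 1 (rule 60): 0101000011111
Gen 2 (rule 101): 0111011000001
Gen 3 (rule 60): 0100110100001
Gen 4 (rule 101): 0100011101101
Gen 5 (rule 60): 0110010011011
Gen 6 (rule 101): 0010010001101
Gen 7 (rule 60): 0011011001011
Gen 8 (rule 101): 1001101001101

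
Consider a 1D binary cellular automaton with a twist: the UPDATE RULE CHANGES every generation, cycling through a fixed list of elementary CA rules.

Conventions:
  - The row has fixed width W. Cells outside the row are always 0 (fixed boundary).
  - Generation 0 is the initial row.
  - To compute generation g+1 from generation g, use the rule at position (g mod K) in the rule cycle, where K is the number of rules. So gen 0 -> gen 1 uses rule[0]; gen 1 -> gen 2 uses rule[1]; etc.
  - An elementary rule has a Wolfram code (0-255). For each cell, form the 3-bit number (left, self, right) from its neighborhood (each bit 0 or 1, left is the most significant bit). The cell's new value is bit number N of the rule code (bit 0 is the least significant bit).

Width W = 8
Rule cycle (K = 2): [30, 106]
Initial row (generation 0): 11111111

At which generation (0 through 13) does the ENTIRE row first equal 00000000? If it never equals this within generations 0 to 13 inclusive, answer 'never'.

Answer: 2

Derivation:
Gen 0: 11111111
Gen 1 (rule 30): 10000000
Gen 2 (rule 106): 00000000
Gen 3 (rule 30): 00000000
Gen 4 (rule 106): 00000000
Gen 5 (rule 30): 00000000
Gen 6 (rule 106): 00000000
Gen 7 (rule 30): 00000000
Gen 8 (rule 106): 00000000
Gen 9 (rule 30): 00000000
Gen 10 (rule 106): 00000000
Gen 11 (rule 30): 00000000
Gen 12 (rule 106): 00000000
Gen 13 (rule 30): 00000000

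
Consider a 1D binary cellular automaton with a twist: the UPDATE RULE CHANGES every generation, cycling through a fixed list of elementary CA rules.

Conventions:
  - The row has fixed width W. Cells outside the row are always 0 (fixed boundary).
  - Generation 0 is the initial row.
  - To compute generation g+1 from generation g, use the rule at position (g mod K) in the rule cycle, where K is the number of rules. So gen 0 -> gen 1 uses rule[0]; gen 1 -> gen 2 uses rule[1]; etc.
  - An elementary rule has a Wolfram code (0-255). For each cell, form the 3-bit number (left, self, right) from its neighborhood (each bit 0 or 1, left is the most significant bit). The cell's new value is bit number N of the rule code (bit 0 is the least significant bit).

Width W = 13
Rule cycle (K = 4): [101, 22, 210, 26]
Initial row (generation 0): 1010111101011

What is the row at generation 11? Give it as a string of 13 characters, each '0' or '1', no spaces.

Answer: 0000000000000

Derivation:
Gen 0: 1010111101011
Gen 1 (rule 101): 1111000111101
Gen 2 (rule 22): 0000101000001
Gen 3 (rule 210): 0001000100010
Gen 4 (rule 26): 0010101010101
Gen 5 (rule 101): 1011111111111
Gen 6 (rule 22): 1000000000000
Gen 7 (rule 210): 0100000000000
Gen 8 (rule 26): 1010000000000
Gen 9 (rule 101): 1110111111111
Gen 10 (rule 22): 0000000000000
Gen 11 (rule 210): 0000000000000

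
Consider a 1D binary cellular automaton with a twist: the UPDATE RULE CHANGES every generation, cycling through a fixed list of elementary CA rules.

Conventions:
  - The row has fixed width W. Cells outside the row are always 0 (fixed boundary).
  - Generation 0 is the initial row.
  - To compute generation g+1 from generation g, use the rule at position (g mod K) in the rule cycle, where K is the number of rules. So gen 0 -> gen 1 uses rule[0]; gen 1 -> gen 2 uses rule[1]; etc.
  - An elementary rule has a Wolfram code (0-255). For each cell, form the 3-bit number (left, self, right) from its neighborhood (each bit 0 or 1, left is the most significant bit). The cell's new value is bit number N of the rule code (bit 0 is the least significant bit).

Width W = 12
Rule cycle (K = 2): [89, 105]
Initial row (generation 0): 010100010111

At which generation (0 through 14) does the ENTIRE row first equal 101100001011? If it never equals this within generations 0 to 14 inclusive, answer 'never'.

Gen 0: 010100010111
Gen 1 (rule 89): 000011000101
Gen 2 (rule 105): 111011010010
Gen 3 (rule 89): 101011001001
Gen 4 (rule 105): 010111000000
Gen 5 (rule 89): 000101111111
Gen 6 (rule 105): 110011000001
Gen 7 (rule 89): 111011111100
Gen 8 (rule 105): 101110000101
Gen 9 (rule 89): 001011110000
Gen 10 (rule 105): 100110010111
Gen 11 (rule 89): 010111000101
Gen 12 (rule 105): 001101010010
Gen 13 (rule 89): 101100001001
Gen 14 (rule 105): 011101100000

Answer: never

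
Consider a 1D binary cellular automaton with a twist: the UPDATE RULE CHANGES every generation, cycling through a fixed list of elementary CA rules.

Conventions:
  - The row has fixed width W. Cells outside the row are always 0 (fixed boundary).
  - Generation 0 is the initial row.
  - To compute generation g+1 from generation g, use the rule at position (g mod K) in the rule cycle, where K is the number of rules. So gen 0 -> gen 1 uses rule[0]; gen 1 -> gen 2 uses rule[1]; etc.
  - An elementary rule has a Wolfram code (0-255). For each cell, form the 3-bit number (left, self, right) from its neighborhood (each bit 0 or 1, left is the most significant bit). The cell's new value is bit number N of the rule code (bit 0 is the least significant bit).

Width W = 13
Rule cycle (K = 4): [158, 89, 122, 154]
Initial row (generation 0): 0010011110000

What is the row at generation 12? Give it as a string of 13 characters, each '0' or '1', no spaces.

Answer: 1000001010001

Derivation:
Gen 0: 0010011110000
Gen 1 (rule 158): 0111111101000
Gen 2 (rule 89): 0100000100111
Gen 3 (rule 122): 1010001011101
Gen 4 (rule 154): 0001010011000
Gen 5 (rule 158): 0011011110100
Gen 6 (rule 89): 1011010010011
Gen 7 (rule 122): 0111101101111
Gen 8 (rule 154): 1111001001110
Gen 9 (rule 158): 1110111111101
Gen 10 (rule 89): 1010100000100
Gen 11 (rule 122): 0101010001010
Gen 12 (rule 154): 1000001010001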